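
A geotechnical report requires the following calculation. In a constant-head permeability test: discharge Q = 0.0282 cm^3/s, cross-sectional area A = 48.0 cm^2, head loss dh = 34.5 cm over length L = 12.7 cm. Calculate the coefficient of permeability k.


Result: 0.000216 cm/s

Derivation:
Compute hydraulic gradient:
i = dh / L = 34.5 / 12.7 = 2.71654
Then apply Darcy's law:
k = Q / (A * i)
k = 0.0282 / (48.0 * 2.71654)
k = 0.0282 / 130.394
k = 0.000216 cm/s


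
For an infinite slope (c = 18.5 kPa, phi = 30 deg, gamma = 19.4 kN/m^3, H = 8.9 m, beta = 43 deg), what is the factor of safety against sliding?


Using Fs = c / (gamma*H*sin(beta)*cos(beta)) + tan(phi)/tan(beta)
Cohesion contribution = 18.5 / (19.4*8.9*sin(43)*cos(43))
Cohesion contribution = 0.214817
Friction contribution = tan(30)/tan(43) = 0.619132
Fs = 0.214817 + 0.619132
Fs = 0.834


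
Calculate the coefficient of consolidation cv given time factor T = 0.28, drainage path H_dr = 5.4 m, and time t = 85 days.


Result: 0.09606 m^2/day

Derivation:
Using cv = T * H_dr^2 / t
H_dr^2 = 5.4^2 = 29.16
cv = 0.28 * 29.16 / 85
cv = 0.09606 m^2/day


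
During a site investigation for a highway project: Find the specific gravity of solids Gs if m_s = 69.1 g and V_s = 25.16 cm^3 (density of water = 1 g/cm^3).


Using Gs = m_s / (V_s * rho_w)
Since rho_w = 1 g/cm^3:
Gs = 69.1 / 25.16
Gs = 2.746


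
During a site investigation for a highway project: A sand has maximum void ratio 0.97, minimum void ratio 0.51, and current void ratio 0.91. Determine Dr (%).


Result: 13.04 %

Derivation:
Using Dr = (e_max - e) / (e_max - e_min) * 100
e_max - e = 0.97 - 0.91 = 0.06
e_max - e_min = 0.97 - 0.51 = 0.46
Dr = 0.06 / 0.46 * 100
Dr = 13.04 %


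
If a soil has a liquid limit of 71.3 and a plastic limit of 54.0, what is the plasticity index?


Using PI = LL - PL
PI = 71.3 - 54.0
PI = 17.3


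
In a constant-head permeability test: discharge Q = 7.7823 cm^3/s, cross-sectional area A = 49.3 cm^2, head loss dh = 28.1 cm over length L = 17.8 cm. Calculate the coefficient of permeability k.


Compute hydraulic gradient:
i = dh / L = 28.1 / 17.8 = 1.57865
Then apply Darcy's law:
k = Q / (A * i)
k = 7.7823 / (49.3 * 1.57865)
k = 7.7823 / 77.8275
k = 0.099994 cm/s


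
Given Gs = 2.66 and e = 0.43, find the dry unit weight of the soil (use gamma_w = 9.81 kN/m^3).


Using gamma_d = Gs * gamma_w / (1 + e)
gamma_d = 2.66 * 9.81 / (1 + 0.43)
gamma_d = 2.66 * 9.81 / 1.43
gamma_d = 18.248 kN/m^3


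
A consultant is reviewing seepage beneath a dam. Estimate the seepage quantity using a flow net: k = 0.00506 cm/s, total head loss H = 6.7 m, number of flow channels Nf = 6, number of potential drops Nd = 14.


Convert k to m/s for unit consistency with H:
k = 0.00506 cm/s = 0.00506 / 100 m/s = 5.06e-05 m/s
Using q = k * H * Nf / Nd
Nf / Nd = 6 / 14 = 0.4286
q = 5.06e-05 * 6.7 * 0.4286
q = 0.0001453 m^3/s per m


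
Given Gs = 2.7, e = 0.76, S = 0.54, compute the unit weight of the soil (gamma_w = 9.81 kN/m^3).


Using gamma = gamma_w * (Gs + S*e) / (1 + e)
Numerator: Gs + S*e = 2.7 + 0.54*0.76 = 3.1104
Denominator: 1 + e = 1 + 0.76 = 1.76
gamma = 9.81 * 3.1104 / 1.76
gamma = 17.337 kN/m^3


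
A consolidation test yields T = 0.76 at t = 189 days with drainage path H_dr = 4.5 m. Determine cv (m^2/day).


Using cv = T * H_dr^2 / t
H_dr^2 = 4.5^2 = 20.25
cv = 0.76 * 20.25 / 189
cv = 0.08143 m^2/day


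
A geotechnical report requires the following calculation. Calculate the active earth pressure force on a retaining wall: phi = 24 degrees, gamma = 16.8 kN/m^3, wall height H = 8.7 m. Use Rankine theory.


Result: 268.13 kN/m

Derivation:
Compute active earth pressure coefficient:
Ka = tan^2(45 - phi/2) = tan^2(33.0) = 0.42173
Compute active force:
Pa = 0.5 * Ka * gamma * H^2
Pa = 0.5 * 0.42173 * 16.8 * 8.7^2
Pa = 268.13 kN/m


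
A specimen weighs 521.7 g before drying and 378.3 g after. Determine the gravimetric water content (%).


Using w = (m_wet - m_dry) / m_dry * 100
m_wet - m_dry = 521.7 - 378.3 = 143.4 g
w = 143.4 / 378.3 * 100
w = 37.91 %


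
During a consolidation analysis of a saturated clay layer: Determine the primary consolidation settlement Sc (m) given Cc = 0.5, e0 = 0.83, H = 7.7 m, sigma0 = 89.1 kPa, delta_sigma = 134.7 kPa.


Using Sc = Cc * H / (1 + e0) * log10((sigma0 + delta_sigma) / sigma0)
Stress ratio = (89.1 + 134.7) / 89.1 = 2.51178
log10(2.51178) = 0.399982
Cc * H / (1 + e0) = 0.5 * 7.7 / (1 + 0.83) = 2.10383
Sc = 2.10383 * 0.399982
Sc = 0.8415 m


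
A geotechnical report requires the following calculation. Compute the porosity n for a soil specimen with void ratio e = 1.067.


Using the relation n = e / (1 + e)
n = 1.067 / (1 + 1.067)
n = 1.067 / 2.067
n = 0.5162


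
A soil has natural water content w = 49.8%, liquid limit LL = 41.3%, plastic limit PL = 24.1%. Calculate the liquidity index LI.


First compute the plasticity index:
PI = LL - PL = 41.3 - 24.1 = 17.2
Then compute the liquidity index:
LI = (w - PL) / PI
LI = (49.8 - 24.1) / 17.2
LI = 1.494


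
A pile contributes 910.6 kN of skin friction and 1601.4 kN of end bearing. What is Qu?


Using Qu = Qf + Qb
Qu = 910.6 + 1601.4
Qu = 2512.0 kN


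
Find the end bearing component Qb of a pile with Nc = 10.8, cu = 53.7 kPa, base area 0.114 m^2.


Using Qb = Nc * cu * Ab
Qb = 10.8 * 53.7 * 0.114
Qb = 66.12 kN


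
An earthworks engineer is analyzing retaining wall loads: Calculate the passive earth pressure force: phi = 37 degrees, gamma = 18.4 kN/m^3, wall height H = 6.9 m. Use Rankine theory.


Result: 1762.03 kN/m

Derivation:
Compute passive earth pressure coefficient:
Kp = tan^2(45 + phi/2) = tan^2(63.5) = 4.022791
Compute passive force:
Pp = 0.5 * Kp * gamma * H^2
Pp = 0.5 * 4.022791 * 18.4 * 6.9^2
Pp = 1762.03 kN/m


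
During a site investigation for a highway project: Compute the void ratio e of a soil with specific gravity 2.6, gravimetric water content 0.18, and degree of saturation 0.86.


Result: 0.5442

Derivation:
Using the relation e = Gs * w / S
e = 2.6 * 0.18 / 0.86
e = 0.5442


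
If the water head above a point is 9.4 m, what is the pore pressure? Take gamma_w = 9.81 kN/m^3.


Result: 92.21 kPa

Derivation:
Using u = gamma_w * h_w
u = 9.81 * 9.4
u = 92.21 kPa


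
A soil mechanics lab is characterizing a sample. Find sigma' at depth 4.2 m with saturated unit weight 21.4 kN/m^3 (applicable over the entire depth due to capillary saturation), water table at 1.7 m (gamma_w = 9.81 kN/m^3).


Total stress = gamma_sat * depth
sigma = 21.4 * 4.2 = 89.88 kPa
Pore water pressure u = gamma_w * (depth - d_wt)
u = 9.81 * (4.2 - 1.7) = 24.525 kPa
Effective stress = sigma - u
sigma' = 89.88 - 24.525 = 65.36 kPa


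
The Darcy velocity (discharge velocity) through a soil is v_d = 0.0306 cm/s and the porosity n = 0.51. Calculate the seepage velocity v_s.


Using v_s = v_d / n
v_s = 0.0306 / 0.51
v_s = 0.06 cm/s


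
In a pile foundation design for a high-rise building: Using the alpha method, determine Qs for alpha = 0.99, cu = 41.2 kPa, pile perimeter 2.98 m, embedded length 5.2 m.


Using Qs = alpha * cu * perimeter * L
Qs = 0.99 * 41.2 * 2.98 * 5.2
Qs = 632.05 kN


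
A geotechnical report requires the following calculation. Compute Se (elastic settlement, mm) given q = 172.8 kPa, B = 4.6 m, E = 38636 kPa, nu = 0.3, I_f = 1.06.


Result: 19.845 mm

Derivation:
Using Se = q * B * (1 - nu^2) * I_f / E
1 - nu^2 = 1 - 0.3^2 = 0.91
Se = 172.8 * 4.6 * 0.91 * 1.06 / 38636
Se = 0.019845 m
Convert to mm: Se = 0.019845 * 1000 = 19.845 mm


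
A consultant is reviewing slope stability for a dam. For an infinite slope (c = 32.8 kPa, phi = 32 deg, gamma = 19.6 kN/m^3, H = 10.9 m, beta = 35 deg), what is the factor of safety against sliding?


Result: 1.219

Derivation:
Using Fs = c / (gamma*H*sin(beta)*cos(beta)) + tan(phi)/tan(beta)
Cohesion contribution = 32.8 / (19.6*10.9*sin(35)*cos(35))
Cohesion contribution = 0.326765
Friction contribution = tan(32)/tan(35) = 0.892406
Fs = 0.326765 + 0.892406
Fs = 1.219


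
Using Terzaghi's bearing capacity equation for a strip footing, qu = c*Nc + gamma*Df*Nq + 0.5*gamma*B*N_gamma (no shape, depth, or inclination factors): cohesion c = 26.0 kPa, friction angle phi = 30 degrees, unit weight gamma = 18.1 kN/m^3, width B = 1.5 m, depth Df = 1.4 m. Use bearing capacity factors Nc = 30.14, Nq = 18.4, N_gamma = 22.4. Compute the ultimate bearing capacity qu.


Compute qu = c*Nc + gamma*Df*Nq + 0.5*gamma*B*N_gamma
Term 1: 26.0 * 30.14 = 783.64
Term 2: 18.1 * 1.4 * 18.4 = 466.256
Term 3: 0.5 * 18.1 * 1.5 * 22.4 = 304.08
qu = 783.64 + 466.256 + 304.08
qu = 1553.98 kPa


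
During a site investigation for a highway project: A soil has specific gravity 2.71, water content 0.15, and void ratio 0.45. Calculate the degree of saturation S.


Using S = Gs * w / e
S = 2.71 * 0.15 / 0.45
S = 0.9033


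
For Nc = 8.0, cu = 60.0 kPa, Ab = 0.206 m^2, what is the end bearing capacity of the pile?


Using Qb = Nc * cu * Ab
Qb = 8.0 * 60.0 * 0.206
Qb = 98.88 kN


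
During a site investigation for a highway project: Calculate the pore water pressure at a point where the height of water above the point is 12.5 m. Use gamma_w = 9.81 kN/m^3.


Using u = gamma_w * h_w
u = 9.81 * 12.5
u = 122.62 kPa


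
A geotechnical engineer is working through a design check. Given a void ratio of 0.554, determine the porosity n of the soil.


Result: 0.3565

Derivation:
Using the relation n = e / (1 + e)
n = 0.554 / (1 + 0.554)
n = 0.554 / 1.554
n = 0.3565


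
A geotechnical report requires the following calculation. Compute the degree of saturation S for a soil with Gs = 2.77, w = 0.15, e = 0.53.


Using S = Gs * w / e
S = 2.77 * 0.15 / 0.53
S = 0.784


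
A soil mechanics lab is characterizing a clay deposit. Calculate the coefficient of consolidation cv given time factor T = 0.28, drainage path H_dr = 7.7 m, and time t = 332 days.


Using cv = T * H_dr^2 / t
H_dr^2 = 7.7^2 = 59.29
cv = 0.28 * 59.29 / 332
cv = 0.05 m^2/day


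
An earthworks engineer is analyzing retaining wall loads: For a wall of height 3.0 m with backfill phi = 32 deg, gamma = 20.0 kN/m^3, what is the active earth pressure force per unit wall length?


Result: 27.65 kN/m

Derivation:
Compute active earth pressure coefficient:
Ka = tan^2(45 - phi/2) = tan^2(29.0) = 0.307259
Compute active force:
Pa = 0.5 * Ka * gamma * H^2
Pa = 0.5 * 0.307259 * 20.0 * 3.0^2
Pa = 27.65 kN/m


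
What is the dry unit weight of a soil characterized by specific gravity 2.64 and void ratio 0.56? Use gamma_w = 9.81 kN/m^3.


Result: 16.602 kN/m^3

Derivation:
Using gamma_d = Gs * gamma_w / (1 + e)
gamma_d = 2.64 * 9.81 / (1 + 0.56)
gamma_d = 2.64 * 9.81 / 1.56
gamma_d = 16.602 kN/m^3


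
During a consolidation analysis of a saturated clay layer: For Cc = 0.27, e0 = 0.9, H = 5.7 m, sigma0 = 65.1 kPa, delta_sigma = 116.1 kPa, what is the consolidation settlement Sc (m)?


Using Sc = Cc * H / (1 + e0) * log10((sigma0 + delta_sigma) / sigma0)
Stress ratio = (65.1 + 116.1) / 65.1 = 2.78341
log10(2.78341) = 0.444577
Cc * H / (1 + e0) = 0.27 * 5.7 / (1 + 0.9) = 0.81
Sc = 0.81 * 0.444577
Sc = 0.3601 m


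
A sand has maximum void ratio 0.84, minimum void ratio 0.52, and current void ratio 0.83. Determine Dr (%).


Using Dr = (e_max - e) / (e_max - e_min) * 100
e_max - e = 0.84 - 0.83 = 0.01
e_max - e_min = 0.84 - 0.52 = 0.32
Dr = 0.01 / 0.32 * 100
Dr = 3.13 %


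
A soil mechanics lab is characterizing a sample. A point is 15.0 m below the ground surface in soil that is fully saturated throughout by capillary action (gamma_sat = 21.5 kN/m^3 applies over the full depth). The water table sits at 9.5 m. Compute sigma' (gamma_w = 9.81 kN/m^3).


Total stress = gamma_sat * depth
sigma = 21.5 * 15.0 = 322.5 kPa
Pore water pressure u = gamma_w * (depth - d_wt)
u = 9.81 * (15.0 - 9.5) = 53.955 kPa
Effective stress = sigma - u
sigma' = 322.5 - 53.955 = 268.55 kPa


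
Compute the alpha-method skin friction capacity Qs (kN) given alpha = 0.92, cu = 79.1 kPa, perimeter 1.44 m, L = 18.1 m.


Result: 1896.73 kN

Derivation:
Using Qs = alpha * cu * perimeter * L
Qs = 0.92 * 79.1 * 1.44 * 18.1
Qs = 1896.73 kN


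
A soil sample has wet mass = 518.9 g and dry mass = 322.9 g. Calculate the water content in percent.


Result: 60.7 %

Derivation:
Using w = (m_wet - m_dry) / m_dry * 100
m_wet - m_dry = 518.9 - 322.9 = 196.0 g
w = 196.0 / 322.9 * 100
w = 60.7 %


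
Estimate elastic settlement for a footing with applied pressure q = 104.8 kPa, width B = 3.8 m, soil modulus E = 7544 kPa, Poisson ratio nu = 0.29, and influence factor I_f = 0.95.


Result: 45.932 mm

Derivation:
Using Se = q * B * (1 - nu^2) * I_f / E
1 - nu^2 = 1 - 0.29^2 = 0.9159
Se = 104.8 * 3.8 * 0.9159 * 0.95 / 7544
Se = 0.045932 m
Convert to mm: Se = 0.045932 * 1000 = 45.932 mm


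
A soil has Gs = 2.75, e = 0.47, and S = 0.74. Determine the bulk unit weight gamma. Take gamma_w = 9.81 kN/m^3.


Using gamma = gamma_w * (Gs + S*e) / (1 + e)
Numerator: Gs + S*e = 2.75 + 0.74*0.47 = 3.0978
Denominator: 1 + e = 1 + 0.47 = 1.47
gamma = 9.81 * 3.0978 / 1.47
gamma = 20.673 kN/m^3


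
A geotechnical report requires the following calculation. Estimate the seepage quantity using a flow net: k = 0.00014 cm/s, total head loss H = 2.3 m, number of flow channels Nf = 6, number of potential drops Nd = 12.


Convert k to m/s for unit consistency with H:
k = 0.00014 cm/s = 0.00014 / 100 m/s = 1.4e-06 m/s
Using q = k * H * Nf / Nd
Nf / Nd = 6 / 12 = 0.5
q = 1.4e-06 * 2.3 * 0.5
q = 1.61e-06 m^3/s per m


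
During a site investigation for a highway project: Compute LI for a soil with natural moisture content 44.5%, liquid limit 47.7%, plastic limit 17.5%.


First compute the plasticity index:
PI = LL - PL = 47.7 - 17.5 = 30.2
Then compute the liquidity index:
LI = (w - PL) / PI
LI = (44.5 - 17.5) / 30.2
LI = 0.894


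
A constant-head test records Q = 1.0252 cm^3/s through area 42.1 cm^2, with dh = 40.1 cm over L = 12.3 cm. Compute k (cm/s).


Compute hydraulic gradient:
i = dh / L = 40.1 / 12.3 = 3.26016
Then apply Darcy's law:
k = Q / (A * i)
k = 1.0252 / (42.1 * 3.26016)
k = 1.0252 / 137.253
k = 0.007469 cm/s


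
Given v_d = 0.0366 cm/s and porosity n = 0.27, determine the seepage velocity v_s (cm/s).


Result: 0.13556 cm/s

Derivation:
Using v_s = v_d / n
v_s = 0.0366 / 0.27
v_s = 0.13556 cm/s


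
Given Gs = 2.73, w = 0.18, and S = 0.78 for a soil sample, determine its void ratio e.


Result: 0.63

Derivation:
Using the relation e = Gs * w / S
e = 2.73 * 0.18 / 0.78
e = 0.63


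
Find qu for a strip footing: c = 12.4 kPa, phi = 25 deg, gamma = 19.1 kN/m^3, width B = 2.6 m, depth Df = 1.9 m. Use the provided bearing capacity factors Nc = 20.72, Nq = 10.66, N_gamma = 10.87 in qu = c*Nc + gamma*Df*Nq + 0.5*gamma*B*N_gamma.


Compute qu = c*Nc + gamma*Df*Nq + 0.5*gamma*B*N_gamma
Term 1: 12.4 * 20.72 = 256.928
Term 2: 19.1 * 1.9 * 10.66 = 386.8514
Term 3: 0.5 * 19.1 * 2.6 * 10.87 = 269.9021
qu = 256.928 + 386.8514 + 269.9021
qu = 913.68 kPa


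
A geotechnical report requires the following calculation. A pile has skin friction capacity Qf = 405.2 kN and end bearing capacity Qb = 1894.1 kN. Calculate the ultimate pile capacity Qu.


Using Qu = Qf + Qb
Qu = 405.2 + 1894.1
Qu = 2299.3 kN


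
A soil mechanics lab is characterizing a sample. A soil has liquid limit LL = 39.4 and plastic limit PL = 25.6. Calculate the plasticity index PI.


Result: 13.8

Derivation:
Using PI = LL - PL
PI = 39.4 - 25.6
PI = 13.8


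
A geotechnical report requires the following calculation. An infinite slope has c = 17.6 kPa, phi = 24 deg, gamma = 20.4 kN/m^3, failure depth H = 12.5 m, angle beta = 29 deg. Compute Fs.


Using Fs = c / (gamma*H*sin(beta)*cos(beta)) + tan(phi)/tan(beta)
Cohesion contribution = 17.6 / (20.4*12.5*sin(29)*cos(29))
Cohesion contribution = 0.162773
Friction contribution = tan(24)/tan(29) = 0.803214
Fs = 0.162773 + 0.803214
Fs = 0.966


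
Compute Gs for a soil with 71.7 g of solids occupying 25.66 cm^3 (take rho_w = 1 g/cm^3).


Using Gs = m_s / (V_s * rho_w)
Since rho_w = 1 g/cm^3:
Gs = 71.7 / 25.66
Gs = 2.794


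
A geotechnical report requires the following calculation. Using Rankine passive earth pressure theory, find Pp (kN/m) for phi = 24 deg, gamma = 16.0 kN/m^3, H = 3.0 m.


Result: 170.73 kN/m

Derivation:
Compute passive earth pressure coefficient:
Kp = tan^2(45 + phi/2) = tan^2(57.0) = 2.371184
Compute passive force:
Pp = 0.5 * Kp * gamma * H^2
Pp = 0.5 * 2.371184 * 16.0 * 3.0^2
Pp = 170.73 kN/m


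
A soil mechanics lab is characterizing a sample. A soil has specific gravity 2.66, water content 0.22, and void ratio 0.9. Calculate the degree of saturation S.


Using S = Gs * w / e
S = 2.66 * 0.22 / 0.9
S = 0.6502


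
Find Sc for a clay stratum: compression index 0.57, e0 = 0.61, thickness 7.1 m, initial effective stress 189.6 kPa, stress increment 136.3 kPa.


Using Sc = Cc * H / (1 + e0) * log10((sigma0 + delta_sigma) / sigma0)
Stress ratio = (189.6 + 136.3) / 189.6 = 1.71888
log10(1.71888) = 0.235246
Cc * H / (1 + e0) = 0.57 * 7.1 / (1 + 0.61) = 2.51366
Sc = 2.51366 * 0.235246
Sc = 0.5913 m


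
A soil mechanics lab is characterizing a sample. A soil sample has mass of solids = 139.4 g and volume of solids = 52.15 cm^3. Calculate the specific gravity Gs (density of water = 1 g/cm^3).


Using Gs = m_s / (V_s * rho_w)
Since rho_w = 1 g/cm^3:
Gs = 139.4 / 52.15
Gs = 2.673


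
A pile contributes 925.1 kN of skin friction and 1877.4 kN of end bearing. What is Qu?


Using Qu = Qf + Qb
Qu = 925.1 + 1877.4
Qu = 2802.5 kN


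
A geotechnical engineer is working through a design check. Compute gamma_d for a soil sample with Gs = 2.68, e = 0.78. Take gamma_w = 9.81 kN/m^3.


Using gamma_d = Gs * gamma_w / (1 + e)
gamma_d = 2.68 * 9.81 / (1 + 0.78)
gamma_d = 2.68 * 9.81 / 1.78
gamma_d = 14.77 kN/m^3


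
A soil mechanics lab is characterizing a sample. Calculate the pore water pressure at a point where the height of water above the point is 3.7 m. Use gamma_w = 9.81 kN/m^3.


Using u = gamma_w * h_w
u = 9.81 * 3.7
u = 36.3 kPa


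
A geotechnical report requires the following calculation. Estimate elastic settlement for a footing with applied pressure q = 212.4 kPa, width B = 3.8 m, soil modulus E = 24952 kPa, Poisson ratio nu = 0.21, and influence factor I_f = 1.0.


Result: 30.92 mm

Derivation:
Using Se = q * B * (1 - nu^2) * I_f / E
1 - nu^2 = 1 - 0.21^2 = 0.9559
Se = 212.4 * 3.8 * 0.9559 * 1.0 / 24952
Se = 0.030920 m
Convert to mm: Se = 0.030920 * 1000 = 30.92 mm


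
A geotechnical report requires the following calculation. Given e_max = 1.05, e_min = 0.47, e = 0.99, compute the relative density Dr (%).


Using Dr = (e_max - e) / (e_max - e_min) * 100
e_max - e = 1.05 - 0.99 = 0.06
e_max - e_min = 1.05 - 0.47 = 0.58
Dr = 0.06 / 0.58 * 100
Dr = 10.34 %


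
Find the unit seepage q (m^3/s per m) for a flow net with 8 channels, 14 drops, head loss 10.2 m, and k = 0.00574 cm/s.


Result: 0.0003346 m^3/s per m

Derivation:
Convert k to m/s for unit consistency with H:
k = 0.00574 cm/s = 0.00574 / 100 m/s = 5.74e-05 m/s
Using q = k * H * Nf / Nd
Nf / Nd = 8 / 14 = 0.5714
q = 5.74e-05 * 10.2 * 0.5714
q = 0.0003346 m^3/s per m


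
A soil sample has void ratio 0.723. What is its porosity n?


Using the relation n = e / (1 + e)
n = 0.723 / (1 + 0.723)
n = 0.723 / 1.723
n = 0.4196


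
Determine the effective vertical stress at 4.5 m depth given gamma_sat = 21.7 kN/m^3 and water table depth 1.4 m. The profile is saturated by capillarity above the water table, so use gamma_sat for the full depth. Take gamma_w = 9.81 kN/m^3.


Result: 67.24 kPa

Derivation:
Total stress = gamma_sat * depth
sigma = 21.7 * 4.5 = 97.65 kPa
Pore water pressure u = gamma_w * (depth - d_wt)
u = 9.81 * (4.5 - 1.4) = 30.411 kPa
Effective stress = sigma - u
sigma' = 97.65 - 30.411 = 67.24 kPa


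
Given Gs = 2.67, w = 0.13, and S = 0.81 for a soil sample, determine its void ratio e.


Result: 0.4285

Derivation:
Using the relation e = Gs * w / S
e = 2.67 * 0.13 / 0.81
e = 0.4285


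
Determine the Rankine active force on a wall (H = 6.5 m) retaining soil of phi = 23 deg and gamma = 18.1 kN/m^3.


Compute active earth pressure coefficient:
Ka = tan^2(45 - phi/2) = tan^2(33.5) = 0.438092
Compute active force:
Pa = 0.5 * Ka * gamma * H^2
Pa = 0.5 * 0.438092 * 18.1 * 6.5^2
Pa = 167.51 kN/m


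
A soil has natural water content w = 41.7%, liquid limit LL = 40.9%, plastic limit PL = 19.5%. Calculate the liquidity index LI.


Result: 1.037

Derivation:
First compute the plasticity index:
PI = LL - PL = 40.9 - 19.5 = 21.4
Then compute the liquidity index:
LI = (w - PL) / PI
LI = (41.7 - 19.5) / 21.4
LI = 1.037


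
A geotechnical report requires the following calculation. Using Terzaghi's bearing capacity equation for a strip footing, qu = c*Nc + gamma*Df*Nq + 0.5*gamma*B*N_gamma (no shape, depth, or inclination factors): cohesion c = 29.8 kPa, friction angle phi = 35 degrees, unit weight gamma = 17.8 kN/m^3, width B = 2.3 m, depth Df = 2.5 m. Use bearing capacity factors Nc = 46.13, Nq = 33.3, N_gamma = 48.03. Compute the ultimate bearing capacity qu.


Compute qu = c*Nc + gamma*Df*Nq + 0.5*gamma*B*N_gamma
Term 1: 29.8 * 46.13 = 1374.674
Term 2: 17.8 * 2.5 * 33.3 = 1481.85
Term 3: 0.5 * 17.8 * 2.3 * 48.03 = 983.1741
qu = 1374.674 + 1481.85 + 983.1741
qu = 3839.7 kPa


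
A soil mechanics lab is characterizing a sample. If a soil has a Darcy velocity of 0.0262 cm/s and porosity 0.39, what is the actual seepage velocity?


Result: 0.06718 cm/s

Derivation:
Using v_s = v_d / n
v_s = 0.0262 / 0.39
v_s = 0.06718 cm/s


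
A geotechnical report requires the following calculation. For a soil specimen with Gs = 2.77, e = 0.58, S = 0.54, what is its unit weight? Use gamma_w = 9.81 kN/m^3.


Using gamma = gamma_w * (Gs + S*e) / (1 + e)
Numerator: Gs + S*e = 2.77 + 0.54*0.58 = 3.0832
Denominator: 1 + e = 1 + 0.58 = 1.58
gamma = 9.81 * 3.0832 / 1.58
gamma = 19.143 kN/m^3


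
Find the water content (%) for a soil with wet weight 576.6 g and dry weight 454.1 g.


Using w = (m_wet - m_dry) / m_dry * 100
m_wet - m_dry = 576.6 - 454.1 = 122.5 g
w = 122.5 / 454.1 * 100
w = 26.98 %


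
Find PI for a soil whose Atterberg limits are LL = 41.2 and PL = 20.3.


Result: 20.9

Derivation:
Using PI = LL - PL
PI = 41.2 - 20.3
PI = 20.9


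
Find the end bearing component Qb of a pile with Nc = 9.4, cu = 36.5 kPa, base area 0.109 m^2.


Result: 37.4 kN

Derivation:
Using Qb = Nc * cu * Ab
Qb = 9.4 * 36.5 * 0.109
Qb = 37.4 kN


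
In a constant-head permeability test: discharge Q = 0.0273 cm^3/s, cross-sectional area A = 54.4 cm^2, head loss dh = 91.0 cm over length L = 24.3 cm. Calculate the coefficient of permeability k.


Compute hydraulic gradient:
i = dh / L = 91.0 / 24.3 = 3.74486
Then apply Darcy's law:
k = Q / (A * i)
k = 0.0273 / (54.4 * 3.74486)
k = 0.0273 / 203.72
k = 0.000134 cm/s


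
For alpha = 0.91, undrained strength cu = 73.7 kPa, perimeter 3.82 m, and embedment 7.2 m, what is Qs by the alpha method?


Using Qs = alpha * cu * perimeter * L
Qs = 0.91 * 73.7 * 3.82 * 7.2
Qs = 1844.61 kN


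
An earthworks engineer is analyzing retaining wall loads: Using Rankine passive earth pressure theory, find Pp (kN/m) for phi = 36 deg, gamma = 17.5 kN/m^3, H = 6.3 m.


Compute passive earth pressure coefficient:
Kp = tan^2(45 + phi/2) = tan^2(63.0) = 3.85184
Compute passive force:
Pp = 0.5 * Kp * gamma * H^2
Pp = 0.5 * 3.85184 * 17.5 * 6.3^2
Pp = 1337.7 kN/m


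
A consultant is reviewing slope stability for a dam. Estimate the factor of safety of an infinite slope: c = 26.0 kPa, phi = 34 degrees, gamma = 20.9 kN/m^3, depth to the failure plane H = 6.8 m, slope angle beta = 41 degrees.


Using Fs = c / (gamma*H*sin(beta)*cos(beta)) + tan(phi)/tan(beta)
Cohesion contribution = 26.0 / (20.9*6.8*sin(41)*cos(41))
Cohesion contribution = 0.369484
Friction contribution = tan(34)/tan(41) = 0.775933
Fs = 0.369484 + 0.775933
Fs = 1.145


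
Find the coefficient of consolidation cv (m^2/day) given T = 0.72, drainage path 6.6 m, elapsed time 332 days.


Result: 0.09447 m^2/day

Derivation:
Using cv = T * H_dr^2 / t
H_dr^2 = 6.6^2 = 43.56
cv = 0.72 * 43.56 / 332
cv = 0.09447 m^2/day


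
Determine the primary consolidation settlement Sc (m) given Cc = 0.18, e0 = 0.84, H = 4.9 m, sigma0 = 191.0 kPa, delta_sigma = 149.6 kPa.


Using Sc = Cc * H / (1 + e0) * log10((sigma0 + delta_sigma) / sigma0)
Stress ratio = (191.0 + 149.6) / 191.0 = 1.78325
log10(1.78325) = 0.251211
Cc * H / (1 + e0) = 0.18 * 4.9 / (1 + 0.84) = 0.479348
Sc = 0.479348 * 0.251211
Sc = 0.1204 m


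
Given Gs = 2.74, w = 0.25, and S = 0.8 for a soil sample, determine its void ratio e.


Result: 0.8563

Derivation:
Using the relation e = Gs * w / S
e = 2.74 * 0.25 / 0.8
e = 0.8563


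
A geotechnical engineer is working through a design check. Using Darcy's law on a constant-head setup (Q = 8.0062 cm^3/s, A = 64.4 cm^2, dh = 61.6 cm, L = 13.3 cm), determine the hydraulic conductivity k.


Compute hydraulic gradient:
i = dh / L = 61.6 / 13.3 = 4.63158
Then apply Darcy's law:
k = Q / (A * i)
k = 8.0062 / (64.4 * 4.63158)
k = 8.0062 / 298.274
k = 0.026842 cm/s


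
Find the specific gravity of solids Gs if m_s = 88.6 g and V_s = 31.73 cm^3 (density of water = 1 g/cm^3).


Using Gs = m_s / (V_s * rho_w)
Since rho_w = 1 g/cm^3:
Gs = 88.6 / 31.73
Gs = 2.792


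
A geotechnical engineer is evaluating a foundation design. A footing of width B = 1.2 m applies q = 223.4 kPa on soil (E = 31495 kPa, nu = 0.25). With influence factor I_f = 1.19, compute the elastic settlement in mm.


Result: 9.496 mm

Derivation:
Using Se = q * B * (1 - nu^2) * I_f / E
1 - nu^2 = 1 - 0.25^2 = 0.9375
Se = 223.4 * 1.2 * 0.9375 * 1.19 / 31495
Se = 0.009496 m
Convert to mm: Se = 0.009496 * 1000 = 9.496 mm


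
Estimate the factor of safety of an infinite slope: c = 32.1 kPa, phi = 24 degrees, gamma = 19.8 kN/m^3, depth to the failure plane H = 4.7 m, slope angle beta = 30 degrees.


Using Fs = c / (gamma*H*sin(beta)*cos(beta)) + tan(phi)/tan(beta)
Cohesion contribution = 32.1 / (19.8*4.7*sin(30)*cos(30))
Cohesion contribution = 0.796602
Friction contribution = tan(24)/tan(30) = 0.771159
Fs = 0.796602 + 0.771159
Fs = 1.568


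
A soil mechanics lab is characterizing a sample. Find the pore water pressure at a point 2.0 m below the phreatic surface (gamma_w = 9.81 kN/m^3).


Using u = gamma_w * h_w
u = 9.81 * 2.0
u = 19.62 kPa


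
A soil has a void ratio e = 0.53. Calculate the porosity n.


Using the relation n = e / (1 + e)
n = 0.53 / (1 + 0.53)
n = 0.53 / 1.53
n = 0.3464


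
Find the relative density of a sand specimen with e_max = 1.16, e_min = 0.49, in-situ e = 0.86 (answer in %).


Result: 44.78 %

Derivation:
Using Dr = (e_max - e) / (e_max - e_min) * 100
e_max - e = 1.16 - 0.86 = 0.3
e_max - e_min = 1.16 - 0.49 = 0.67
Dr = 0.3 / 0.67 * 100
Dr = 44.78 %


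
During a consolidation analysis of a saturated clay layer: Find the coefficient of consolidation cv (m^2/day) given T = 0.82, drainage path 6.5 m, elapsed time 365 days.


Result: 0.09492 m^2/day

Derivation:
Using cv = T * H_dr^2 / t
H_dr^2 = 6.5^2 = 42.25
cv = 0.82 * 42.25 / 365
cv = 0.09492 m^2/day


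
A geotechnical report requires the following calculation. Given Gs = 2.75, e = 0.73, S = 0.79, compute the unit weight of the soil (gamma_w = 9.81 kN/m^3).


Result: 18.864 kN/m^3

Derivation:
Using gamma = gamma_w * (Gs + S*e) / (1 + e)
Numerator: Gs + S*e = 2.75 + 0.79*0.73 = 3.3267
Denominator: 1 + e = 1 + 0.73 = 1.73
gamma = 9.81 * 3.3267 / 1.73
gamma = 18.864 kN/m^3


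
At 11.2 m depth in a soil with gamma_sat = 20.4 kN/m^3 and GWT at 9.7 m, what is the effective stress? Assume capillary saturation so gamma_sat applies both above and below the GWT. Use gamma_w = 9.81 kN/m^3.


Result: 213.77 kPa

Derivation:
Total stress = gamma_sat * depth
sigma = 20.4 * 11.2 = 228.48 kPa
Pore water pressure u = gamma_w * (depth - d_wt)
u = 9.81 * (11.2 - 9.7) = 14.715 kPa
Effective stress = sigma - u
sigma' = 228.48 - 14.715 = 213.77 kPa


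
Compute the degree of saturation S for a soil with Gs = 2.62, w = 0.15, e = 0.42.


Using S = Gs * w / e
S = 2.62 * 0.15 / 0.42
S = 0.9357


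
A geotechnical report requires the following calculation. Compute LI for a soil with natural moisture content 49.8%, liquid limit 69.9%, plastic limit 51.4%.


First compute the plasticity index:
PI = LL - PL = 69.9 - 51.4 = 18.5
Then compute the liquidity index:
LI = (w - PL) / PI
LI = (49.8 - 51.4) / 18.5
LI = -0.086


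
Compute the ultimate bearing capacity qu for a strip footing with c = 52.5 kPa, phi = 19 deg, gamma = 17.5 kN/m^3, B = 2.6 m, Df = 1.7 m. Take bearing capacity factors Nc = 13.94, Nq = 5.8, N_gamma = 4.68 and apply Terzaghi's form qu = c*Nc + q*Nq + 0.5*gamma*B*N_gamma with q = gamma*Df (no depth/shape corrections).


Compute qu = c*Nc + gamma*Df*Nq + 0.5*gamma*B*N_gamma
Term 1: 52.5 * 13.94 = 731.85
Term 2: 17.5 * 1.7 * 5.8 = 172.55
Term 3: 0.5 * 17.5 * 2.6 * 4.68 = 106.47
qu = 731.85 + 172.55 + 106.47
qu = 1010.87 kPa


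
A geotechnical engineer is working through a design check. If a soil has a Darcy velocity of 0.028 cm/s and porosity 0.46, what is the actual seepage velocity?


Using v_s = v_d / n
v_s = 0.028 / 0.46
v_s = 0.06087 cm/s


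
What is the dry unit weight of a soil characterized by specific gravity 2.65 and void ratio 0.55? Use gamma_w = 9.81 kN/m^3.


Using gamma_d = Gs * gamma_w / (1 + e)
gamma_d = 2.65 * 9.81 / (1 + 0.55)
gamma_d = 2.65 * 9.81 / 1.55
gamma_d = 16.772 kN/m^3


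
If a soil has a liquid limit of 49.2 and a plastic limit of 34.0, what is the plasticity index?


Using PI = LL - PL
PI = 49.2 - 34.0
PI = 15.2


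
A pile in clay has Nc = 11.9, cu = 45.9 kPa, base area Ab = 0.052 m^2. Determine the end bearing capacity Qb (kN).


Using Qb = Nc * cu * Ab
Qb = 11.9 * 45.9 * 0.052
Qb = 28.4 kN


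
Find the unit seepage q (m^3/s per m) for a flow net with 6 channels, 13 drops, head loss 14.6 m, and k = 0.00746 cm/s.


Result: 0.0005027 m^3/s per m

Derivation:
Convert k to m/s for unit consistency with H:
k = 0.00746 cm/s = 0.00746 / 100 m/s = 7.46e-05 m/s
Using q = k * H * Nf / Nd
Nf / Nd = 6 / 13 = 0.4615
q = 7.46e-05 * 14.6 * 0.4615
q = 0.0005027 m^3/s per m


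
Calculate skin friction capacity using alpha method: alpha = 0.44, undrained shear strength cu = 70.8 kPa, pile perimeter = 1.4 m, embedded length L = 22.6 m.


Using Qs = alpha * cu * perimeter * L
Qs = 0.44 * 70.8 * 1.4 * 22.6
Qs = 985.65 kN


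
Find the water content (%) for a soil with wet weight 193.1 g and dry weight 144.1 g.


Using w = (m_wet - m_dry) / m_dry * 100
m_wet - m_dry = 193.1 - 144.1 = 49.0 g
w = 49.0 / 144.1 * 100
w = 34.0 %


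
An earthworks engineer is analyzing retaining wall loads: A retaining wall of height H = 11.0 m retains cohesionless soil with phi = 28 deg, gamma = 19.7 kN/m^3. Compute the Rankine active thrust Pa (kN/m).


Result: 430.3 kN/m

Derivation:
Compute active earth pressure coefficient:
Ka = tan^2(45 - phi/2) = tan^2(31.0) = 0.361033
Compute active force:
Pa = 0.5 * Ka * gamma * H^2
Pa = 0.5 * 0.361033 * 19.7 * 11.0^2
Pa = 430.3 kN/m


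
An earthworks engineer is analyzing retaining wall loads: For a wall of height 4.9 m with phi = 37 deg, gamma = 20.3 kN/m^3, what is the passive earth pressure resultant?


Compute passive earth pressure coefficient:
Kp = tan^2(45 + phi/2) = tan^2(63.5) = 4.022791
Compute passive force:
Pp = 0.5 * Kp * gamma * H^2
Pp = 0.5 * 4.022791 * 20.3 * 4.9^2
Pp = 980.36 kN/m


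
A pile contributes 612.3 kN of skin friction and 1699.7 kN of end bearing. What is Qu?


Result: 2312.0 kN

Derivation:
Using Qu = Qf + Qb
Qu = 612.3 + 1699.7
Qu = 2312.0 kN


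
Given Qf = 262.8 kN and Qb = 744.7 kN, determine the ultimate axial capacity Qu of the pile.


Result: 1007.5 kN

Derivation:
Using Qu = Qf + Qb
Qu = 262.8 + 744.7
Qu = 1007.5 kN


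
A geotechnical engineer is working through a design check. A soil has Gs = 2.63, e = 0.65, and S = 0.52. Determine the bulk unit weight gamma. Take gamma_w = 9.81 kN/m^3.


Using gamma = gamma_w * (Gs + S*e) / (1 + e)
Numerator: Gs + S*e = 2.63 + 0.52*0.65 = 2.968
Denominator: 1 + e = 1 + 0.65 = 1.65
gamma = 9.81 * 2.968 / 1.65
gamma = 17.646 kN/m^3


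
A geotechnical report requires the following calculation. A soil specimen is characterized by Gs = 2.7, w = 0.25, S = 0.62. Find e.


Using the relation e = Gs * w / S
e = 2.7 * 0.25 / 0.62
e = 1.0887


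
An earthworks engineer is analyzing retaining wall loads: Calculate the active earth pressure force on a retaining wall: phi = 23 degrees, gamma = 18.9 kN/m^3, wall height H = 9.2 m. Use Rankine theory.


Result: 350.41 kN/m

Derivation:
Compute active earth pressure coefficient:
Ka = tan^2(45 - phi/2) = tan^2(33.5) = 0.438092
Compute active force:
Pa = 0.5 * Ka * gamma * H^2
Pa = 0.5 * 0.438092 * 18.9 * 9.2^2
Pa = 350.41 kN/m


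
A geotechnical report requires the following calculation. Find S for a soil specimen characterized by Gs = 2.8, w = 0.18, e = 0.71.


Using S = Gs * w / e
S = 2.8 * 0.18 / 0.71
S = 0.7099


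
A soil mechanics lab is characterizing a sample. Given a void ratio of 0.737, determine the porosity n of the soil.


Using the relation n = e / (1 + e)
n = 0.737 / (1 + 0.737)
n = 0.737 / 1.737
n = 0.4243


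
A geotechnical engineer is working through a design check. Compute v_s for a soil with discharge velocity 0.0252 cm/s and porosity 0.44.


Using v_s = v_d / n
v_s = 0.0252 / 0.44
v_s = 0.05727 cm/s


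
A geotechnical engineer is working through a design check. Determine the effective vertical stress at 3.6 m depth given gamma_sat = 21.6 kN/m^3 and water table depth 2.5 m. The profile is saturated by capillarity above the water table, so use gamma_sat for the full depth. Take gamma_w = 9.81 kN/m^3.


Total stress = gamma_sat * depth
sigma = 21.6 * 3.6 = 77.76 kPa
Pore water pressure u = gamma_w * (depth - d_wt)
u = 9.81 * (3.6 - 2.5) = 10.791 kPa
Effective stress = sigma - u
sigma' = 77.76 - 10.791 = 66.97 kPa


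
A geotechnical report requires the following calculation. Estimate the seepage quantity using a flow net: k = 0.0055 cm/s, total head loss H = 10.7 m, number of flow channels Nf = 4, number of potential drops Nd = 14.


Convert k to m/s for unit consistency with H:
k = 0.0055 cm/s = 0.0055 / 100 m/s = 5.5e-05 m/s
Using q = k * H * Nf / Nd
Nf / Nd = 4 / 14 = 0.2857
q = 5.5e-05 * 10.7 * 0.2857
q = 0.0001681 m^3/s per m


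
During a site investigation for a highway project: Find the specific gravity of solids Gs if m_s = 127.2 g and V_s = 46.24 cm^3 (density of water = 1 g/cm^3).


Using Gs = m_s / (V_s * rho_w)
Since rho_w = 1 g/cm^3:
Gs = 127.2 / 46.24
Gs = 2.751


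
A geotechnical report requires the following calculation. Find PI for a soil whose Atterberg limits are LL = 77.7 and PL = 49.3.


Result: 28.4

Derivation:
Using PI = LL - PL
PI = 77.7 - 49.3
PI = 28.4


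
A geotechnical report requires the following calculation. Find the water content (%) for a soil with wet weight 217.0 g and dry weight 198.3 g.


Using w = (m_wet - m_dry) / m_dry * 100
m_wet - m_dry = 217.0 - 198.3 = 18.7 g
w = 18.7 / 198.3 * 100
w = 9.43 %


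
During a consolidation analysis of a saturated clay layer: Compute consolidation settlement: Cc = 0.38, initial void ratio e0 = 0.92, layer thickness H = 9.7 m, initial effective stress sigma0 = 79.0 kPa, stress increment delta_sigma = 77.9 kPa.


Result: 0.5721 m

Derivation:
Using Sc = Cc * H / (1 + e0) * log10((sigma0 + delta_sigma) / sigma0)
Stress ratio = (79.0 + 77.9) / 79.0 = 1.98608
log10(1.98608) = 0.297996
Cc * H / (1 + e0) = 0.38 * 9.7 / (1 + 0.92) = 1.91979
Sc = 1.91979 * 0.297996
Sc = 0.5721 m


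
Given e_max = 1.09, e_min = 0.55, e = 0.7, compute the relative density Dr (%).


Using Dr = (e_max - e) / (e_max - e_min) * 100
e_max - e = 1.09 - 0.7 = 0.39
e_max - e_min = 1.09 - 0.55 = 0.54
Dr = 0.39 / 0.54 * 100
Dr = 72.22 %


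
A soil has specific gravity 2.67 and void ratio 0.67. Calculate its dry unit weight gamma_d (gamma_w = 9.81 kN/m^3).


Result: 15.684 kN/m^3

Derivation:
Using gamma_d = Gs * gamma_w / (1 + e)
gamma_d = 2.67 * 9.81 / (1 + 0.67)
gamma_d = 2.67 * 9.81 / 1.67
gamma_d = 15.684 kN/m^3


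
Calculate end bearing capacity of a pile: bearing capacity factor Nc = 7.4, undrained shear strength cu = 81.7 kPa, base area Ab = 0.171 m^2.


Using Qb = Nc * cu * Ab
Qb = 7.4 * 81.7 * 0.171
Qb = 103.38 kN


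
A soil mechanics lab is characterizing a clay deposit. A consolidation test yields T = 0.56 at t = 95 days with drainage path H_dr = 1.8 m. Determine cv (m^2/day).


Using cv = T * H_dr^2 / t
H_dr^2 = 1.8^2 = 3.24
cv = 0.56 * 3.24 / 95
cv = 0.0191 m^2/day


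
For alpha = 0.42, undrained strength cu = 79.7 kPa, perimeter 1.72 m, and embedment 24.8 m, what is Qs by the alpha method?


Using Qs = alpha * cu * perimeter * L
Qs = 0.42 * 79.7 * 1.72 * 24.8
Qs = 1427.87 kN


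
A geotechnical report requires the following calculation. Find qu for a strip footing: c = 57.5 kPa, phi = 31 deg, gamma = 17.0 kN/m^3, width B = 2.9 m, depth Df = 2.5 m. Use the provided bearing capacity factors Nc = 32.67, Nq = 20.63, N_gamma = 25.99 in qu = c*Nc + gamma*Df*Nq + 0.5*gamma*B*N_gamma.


Compute qu = c*Nc + gamma*Df*Nq + 0.5*gamma*B*N_gamma
Term 1: 57.5 * 32.67 = 1878.525
Term 2: 17.0 * 2.5 * 20.63 = 876.775
Term 3: 0.5 * 17.0 * 2.9 * 25.99 = 640.6535
qu = 1878.525 + 876.775 + 640.6535
qu = 3395.95 kPa


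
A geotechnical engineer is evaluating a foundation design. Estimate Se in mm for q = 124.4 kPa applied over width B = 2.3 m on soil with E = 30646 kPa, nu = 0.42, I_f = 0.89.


Using Se = q * B * (1 - nu^2) * I_f / E
1 - nu^2 = 1 - 0.42^2 = 0.8236
Se = 124.4 * 2.3 * 0.8236 * 0.89 / 30646
Se = 0.006844 m
Convert to mm: Se = 0.006844 * 1000 = 6.844 mm


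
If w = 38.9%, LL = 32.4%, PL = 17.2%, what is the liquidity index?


First compute the plasticity index:
PI = LL - PL = 32.4 - 17.2 = 15.2
Then compute the liquidity index:
LI = (w - PL) / PI
LI = (38.9 - 17.2) / 15.2
LI = 1.428


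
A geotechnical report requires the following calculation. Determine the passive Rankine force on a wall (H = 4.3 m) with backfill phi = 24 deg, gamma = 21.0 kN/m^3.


Compute passive earth pressure coefficient:
Kp = tan^2(45 + phi/2) = tan^2(57.0) = 2.371184
Compute passive force:
Pp = 0.5 * Kp * gamma * H^2
Pp = 0.5 * 2.371184 * 21.0 * 4.3^2
Pp = 460.35 kN/m


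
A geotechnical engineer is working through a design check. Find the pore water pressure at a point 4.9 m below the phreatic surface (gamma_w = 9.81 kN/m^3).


Using u = gamma_w * h_w
u = 9.81 * 4.9
u = 48.07 kPa


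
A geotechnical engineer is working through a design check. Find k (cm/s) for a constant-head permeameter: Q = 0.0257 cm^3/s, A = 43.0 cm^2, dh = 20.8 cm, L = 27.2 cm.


Result: 0.000782 cm/s

Derivation:
Compute hydraulic gradient:
i = dh / L = 20.8 / 27.2 = 0.764706
Then apply Darcy's law:
k = Q / (A * i)
k = 0.0257 / (43.0 * 0.764706)
k = 0.0257 / 32.8824
k = 0.000782 cm/s


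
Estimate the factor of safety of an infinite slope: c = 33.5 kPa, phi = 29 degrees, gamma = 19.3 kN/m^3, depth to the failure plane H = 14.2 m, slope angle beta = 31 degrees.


Using Fs = c / (gamma*H*sin(beta)*cos(beta)) + tan(phi)/tan(beta)
Cohesion contribution = 33.5 / (19.3*14.2*sin(31)*cos(31))
Cohesion contribution = 0.276882
Friction contribution = tan(29)/tan(31) = 0.922525
Fs = 0.276882 + 0.922525
Fs = 1.199


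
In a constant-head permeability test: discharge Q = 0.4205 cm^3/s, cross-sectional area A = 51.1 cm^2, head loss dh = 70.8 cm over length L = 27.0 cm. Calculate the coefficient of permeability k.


Compute hydraulic gradient:
i = dh / L = 70.8 / 27.0 = 2.62222
Then apply Darcy's law:
k = Q / (A * i)
k = 0.4205 / (51.1 * 2.62222)
k = 0.4205 / 133.996
k = 0.003138 cm/s
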